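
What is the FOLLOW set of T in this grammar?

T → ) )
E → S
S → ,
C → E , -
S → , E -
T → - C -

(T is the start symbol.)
To compute FOLLOW(T), find every occurrence of T on a right-hand side N → α T β: add FIRST(β) \ {ε}, and if β is empty or nullable also add FOLLOW(N). Iterate to a fixed point.

T is the start symbol, so $ ∈ FOLLOW(T).
T does not occur on any right-hand side.

Taking the union: FOLLOW(T) = { $ }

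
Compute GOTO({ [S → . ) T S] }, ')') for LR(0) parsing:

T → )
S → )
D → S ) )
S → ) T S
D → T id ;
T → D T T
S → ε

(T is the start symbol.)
GOTO(I, ')') = CLOSURE({ [A → αX.β] : [A → α.Xβ] ∈ I, X = ')' })

Items with dot before ')', with the dot advanced:
  [S → . ) T S] → [S → ) . T S]
Closure of the advanced items:
  [S → ) . T S] has the dot before T: add [T → . )], [T → . D T T]
  [T → . D T T] has the dot before D: add [D → . S ) )], [D → . T id ;]
  [D → . S ) )] has the dot before S: add [S → . )], [S → . ) T S], [S → .]

GOTO = { [D → . S ) )], [D → . T id ;], [S → ) . T S], [S → . ) T S], [S → . )], [S → .], [T → . )], [T → . D T T] }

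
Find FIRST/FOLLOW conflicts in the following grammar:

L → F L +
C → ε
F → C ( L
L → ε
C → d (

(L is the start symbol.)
Yes. L → F L '+' with FOLLOW(L) on { '(', 'd' }

A FIRST/FOLLOW conflict occurs when a non-terminal N has a nullable alternative N → β (β ⇒* ε) and another alternative N → α with FIRST(α) ∩ FOLLOW(N) ≠ ∅: on such a lookahead the parser cannot decide between expanding α and letting N vanish via β.

Nullable non-terminals: C, L.
FIRST sets used below: FIRST(F) = { '(', 'd' }

C: nullable alternative(s) C → ε; FOLLOW(C) = { '(' }
  C → ε: FIRST \ {ε} = { } — this is the only nullable alternative, skip
  C → d (: FIRST \ {ε} = { 'd' } — disjoint from FOLLOW(C)

L: nullable alternative(s) L → ε; FOLLOW(L) = { $, '(', '+', 'd' }
  L → F L +: FIRST \ {ε} = { '(', 'd' } — overlaps FOLLOW(L) on { '(', 'd' }: CONFLICT
  L → ε: FIRST \ {ε} = { } — this is the only nullable alternative, skip

F has no nullable alternative, so no FIRST/FOLLOW check is needed there.

So the grammar has 1 FIRST/FOLLOW conflict (marked CONFLICT above).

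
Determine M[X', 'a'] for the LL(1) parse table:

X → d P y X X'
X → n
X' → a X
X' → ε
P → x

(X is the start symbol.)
X' → a X, X' → ε

To find M[X', 'a'], we find productions for X' where 'a' is in the predict set (PREDICT(N → α) = (FIRST(α) \ {ε}) ∪ (FOLLOW(N) if α ⇒* ε)).

Relevant sets:
  FOLLOW(X') = { $, 'a' }

X' → a X: PREDICT = { 'a' }
  'a' is in predict set, so this production goes in M[X', 'a']
X' → ε: PREDICT = { $, 'a' }
  'a' is in predict set, so this production goes in M[X', 'a']

M[X', 'a'] = X' → a X, X' → ε  (a multiply-defined cell — the grammar is not LL(1))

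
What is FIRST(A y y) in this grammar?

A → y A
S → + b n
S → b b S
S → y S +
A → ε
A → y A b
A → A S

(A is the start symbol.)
FIRST sets of the non-terminals involved (from the grammar, by fixed-point iteration):
  FIRST(A) = { '+', 'b', 'y', ε }

To compute FIRST(A y y), process the symbols left to right:
Symbol A is a non-terminal. Add FIRST(A) \ {ε} = { '+', 'b', 'y' }
A is nullable (ε ∈ FIRST(A)), continue to the next symbol.
Symbol y is a terminal. Add 'y' and stop.
FIRST(A y y) = { '+', 'b', 'y' }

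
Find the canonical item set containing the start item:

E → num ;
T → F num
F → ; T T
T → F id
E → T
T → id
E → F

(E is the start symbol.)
{ [E → . F], [E → . T], [E → . num ;], [E' → . E], [F → . ; T T], [T → . F id], [T → . F num], [T → . id] }

First, augment the grammar with E' → E
I₀ = CLOSURE({ [E' → . E] }):
  [E' → . E] has the dot before E: add [E → . num ;], [E → . T], [E → . F]
  [E → . T] has the dot before T: add [T → . F num], [T → . F id], [T → . id]
  [E → . F] has the dot before F: add [F → . ; T T]
No further items can be added.

I₀ = { [E → . F], [E → . T], [E → . num ;], [E' → . E], [F → . ; T T], [T → . F id], [T → . F num], [T → . id] }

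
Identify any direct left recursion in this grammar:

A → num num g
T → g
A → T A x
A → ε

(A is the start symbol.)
A → num num g: starts with num
T → g: starts with g
A → T A x: starts with T
A → ε: starts with ε

No direct left recursion found.

Answer: No direct left recursion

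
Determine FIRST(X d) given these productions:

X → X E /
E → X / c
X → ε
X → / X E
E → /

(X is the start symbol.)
FIRST sets of the non-terminals involved (from the grammar, by fixed-point iteration):
  FIRST(X) = { '/', ε }

To compute FIRST(X d), process the symbols left to right:
Symbol X is a non-terminal. Add FIRST(X) \ {ε} = { '/' }
X is nullable (ε ∈ FIRST(X)), continue to the next symbol.
Symbol d is a terminal. Add 'd' and stop.
FIRST(X d) = { '/', 'd' }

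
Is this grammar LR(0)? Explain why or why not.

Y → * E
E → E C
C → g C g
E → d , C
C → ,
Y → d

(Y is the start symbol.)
No. Shift-reduce conflict between [Y → * E .] and [C → . ,]

A grammar is LR(0) if no state in the canonical LR(0) collection has:
  - both a shift item (dot before a terminal) and a complete item (shift-reduce conflict), or
  - two or more complete items (reduce-reduce conflict; the accept item [Y' → Y .] counts as a complete item here).

Augment with Y' → Y and build the canonical LR(0) collection (I0 = CLOSURE({[Y' → . Y]}), then GOTO on every symbol after a dot until no new states appear). It has 13 states:
  I0: { [Y → . * E], [Y → . d], [Y' → . Y] }  — shift
  I1: { [E → . E C], [E → . d , C], [Y → * . E] }  — shift
  I2: { [Y' → Y .] }  — accept
  I3: { [Y → d .] }  — reduce
  I4: { [C → . ,], [C → . g C g], [E → E . C], [Y → * E .] }  — shift, reduce
  I5: { [E → d . , C] }  — shift
  I6: { [C → . ,], [C → . g C g], [E → d , . C] }  — shift
  I7: { [C → , .] }  — reduce
  I8: { [E → d , C .] }  — reduce
  I9: { [C → . ,], [C → . g C g], [C → g . C g] }  — shift
  I10: { [C → g C . g] }  — shift
  I11: { [C → g C g .] }  — reduce
  I12: { [E → E C .] }  — reduce

Conflict in state I4:
  Shift-reduce conflict between [Y → * E .] and [C → . ,]
So the grammar is NOT LR(0).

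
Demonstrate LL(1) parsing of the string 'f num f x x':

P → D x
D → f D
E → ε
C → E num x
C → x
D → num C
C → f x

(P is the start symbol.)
LL(1) parsing maintains a stack (initially the start symbol over $) and the input. At each step: if the stack top is a terminal, match it against the current input token; if it is a non-terminal N, replace it with the RHS of M[N, lookahead] (the unique production whose predict set contains the lookahead).

Stack is shown with the top on the left.

Stack      Input          Action
--------------------------------
P $        f num f x x $  output P → D x
D x $      f num f x x $  output D → f D
f D x $    f num f x x $  match 'f'
D x $      num f x x $    output D → num C
num C x $  num f x x $    match 'num'
C x $      f x x $        output C → f x
f x x $    f x x $        match 'f'
x x $      x x $          match 'x'
x $        x $            match 'x'
$          $              accept

The string is accepted.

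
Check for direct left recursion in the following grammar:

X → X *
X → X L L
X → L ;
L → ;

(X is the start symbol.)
Yes, X is left-recursive

Direct left recursion occurs when N → N α for some non-terminal N (the right-hand side begins with the left-hand side itself).

X → X *: LEFT RECURSIVE (starts with X)
X → X L L: LEFT RECURSIVE (starts with X)
X → L ;: starts with L
L → ;: starts with ';'

The grammar has direct left recursion on: X.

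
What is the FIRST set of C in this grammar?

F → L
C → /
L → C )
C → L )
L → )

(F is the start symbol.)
{ ')', '/' }

To compute FIRST(C), examine every production with C on the left-hand side, reading each right-hand side left to right until a non-nullable symbol is reached.

FIRST sets of the other non-terminals involved (by the same procedure, iterated to a fixed point):
  FIRST(L) = { ')', '/' }

From C → /:
  - '/' is a terminal: add '/' and stop
From C → L ):
  - L is a non-terminal: add FIRST(L) \ {ε} = { ')', '/' }
    L is not nullable, so stop

Collecting: FIRST(C) = { ')', '/' }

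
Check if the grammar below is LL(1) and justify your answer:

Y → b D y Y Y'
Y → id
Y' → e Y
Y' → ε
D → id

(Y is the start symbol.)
No. Predict set conflict for Y': { 'e' }

Relevant sets:
  FOLLOW(Y') = { $, 'e' }

For Y:
  PREDICT(Y → b D y Y Y') = { 'b' }
  PREDICT(Y → id) = { 'id' }
For Y':
  PREDICT(Y' → e Y) = { 'e' }
  PREDICT(Y' → ε) = { $, 'e' }
D has a single production, so nothing to check there.

Conflict found: Predict set conflict for Y': { 'e' }
The grammar is NOT LL(1).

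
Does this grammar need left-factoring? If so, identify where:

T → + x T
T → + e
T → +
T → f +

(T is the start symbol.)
Left-factoring is needed when two productions for the same non-terminal
share a common prefix on the right-hand side.

Productions for T:
  T → + x T
  T → + e
  T → +
  T → f +

Found common prefix '+' in productions for T

Answer: Yes, T has productions with common prefix '+'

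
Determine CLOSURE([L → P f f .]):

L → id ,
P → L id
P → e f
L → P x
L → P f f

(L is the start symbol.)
{ [L → P f f .] }

Start with: [L → P f f .]
The dot is at the end, so nothing is added.

CLOSURE = { [L → P f f .] }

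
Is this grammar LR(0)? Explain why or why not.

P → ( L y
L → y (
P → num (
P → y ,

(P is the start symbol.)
A grammar is LR(0) if no state in the canonical LR(0) collection has:
  - both a shift item (dot before a terminal) and a complete item (shift-reduce conflict), or
  - two or more complete items (reduce-reduce conflict; the accept item [P' → P .] counts as a complete item here).

Augment with P' → P and build the canonical LR(0) collection (I0 = CLOSURE({[P' → . P]}), then GOTO on every symbol after a dot until no new states appear). It has 11 states:
  I0: { [P → . ( L y], [P → . num (], [P → . y ,], [P' → . P] }  — shift
  I1: { [L → . y (], [P → ( . L y] }  — shift
  I2: { [P' → P .] }  — accept
  I3: { [P → num . (] }  — shift
  I4: { [P → y . ,] }  — shift
  I5: { [P → y , .] }  — reduce
  I6: { [P → num ( .] }  — reduce
  I7: { [P → ( L . y] }  — shift
  I8: { [L → y . (] }  — shift
  I9: { [L → y ( .] }  — reduce
  I10: { [P → ( L y .] }  — reduce

Every state is either a pure shift/goto state or contains exactly one complete item and nothing to shift — no conflicts. The grammar is LR(0).

Answer: Yes, the grammar is LR(0)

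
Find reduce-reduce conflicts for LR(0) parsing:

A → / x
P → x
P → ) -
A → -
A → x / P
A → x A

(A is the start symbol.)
Yes — I9: [A → / x .] vs [P → x .]

Augment with A' → A and build the canonical LR(0) collection (I0 = CLOSURE({[A' → . A]}), then GOTO on every symbol after a dot until no new states appear). It has 12 states:
  I0: { [A → . -], [A → . / x], [A → . x / P], [A → . x A], [A' → . A] }  — shift
  I1: { [A → - .] }  — reduce
  I2: { [A → / . x] }  — shift
  I3: { [A' → A .] }  — accept
  I4: { [A → . -], [A → . / x], [A → . x / P], [A → . x A], [A → x . / P], [A → x . A] }  — shift
  I5: { [A → / . x], [A → x / . P], [P → . ) -], [P → . x] }  — shift
  I6: { [A → x A .] }  — reduce
  I7: { [P → ) . -] }  — shift
  I8: { [A → x / P .] }  — reduce
  I9: { [A → / x .], [P → x .] }  — 2 reduces
  I10: { [P → ) - .] }  — reduce
  I11: { [A → / x .] }  — reduce

I9 contains complete items [A → / x .], [P → x .] — reduce-reduce conflict.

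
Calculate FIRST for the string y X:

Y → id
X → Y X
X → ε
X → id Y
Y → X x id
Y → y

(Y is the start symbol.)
{ 'y' }

To compute FIRST(y X), process the symbols left to right:
Symbol y is a terminal. Add 'y' and stop.
FIRST(y X) = { 'y' }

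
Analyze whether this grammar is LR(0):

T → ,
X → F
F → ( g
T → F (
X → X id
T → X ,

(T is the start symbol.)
Augment with T' → T and build the canonical LR(0) collection (I0 = CLOSURE({[T' → . T]}), then GOTO on every symbol after a dot until no new states appear). It has 10 states:
  I0: { [F → . ( g], [T → . ,], [T → . F (], [T → . X ,], [T' → . T], [X → . F], [X → . X id] }  — shift
  I1: { [F → ( . g] }  — shift
  I2: { [T → , .] }  — reduce
  I3: { [T → F . (], [X → F .] }  — shift, reduce
  I4: { [T' → T .] }  — accept
  I5: { [T → X . ,], [X → X . id] }  — shift
  I6: { [T → X , .] }  — reduce
  I7: { [X → X id .] }  — reduce
  I8: { [T → F ( .] }  — reduce
  I9: { [F → ( g .] }  — reduce

Conflict in state I3:
  Shift-reduce conflict between [X → F .] and [T → F . (]
So the grammar is NOT LR(0).

Answer: No. Shift-reduce conflict between [X → F .] and [T → F . (]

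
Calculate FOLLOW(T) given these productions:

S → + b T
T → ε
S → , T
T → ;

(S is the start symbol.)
{ $ }

In S → + b T: T is at the end, add FOLLOW(S)
In S → , T: T is at the end, add FOLLOW(S)

The FOLLOW sets referred to above (computed the same way, to a fixed point):
  FOLLOW(S) = { $ }

Taking the union: FOLLOW(T) = { $ }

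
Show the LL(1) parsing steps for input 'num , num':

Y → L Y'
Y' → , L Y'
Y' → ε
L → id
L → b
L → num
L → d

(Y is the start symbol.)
LL(1) parsing maintains a stack (initially the start symbol over $) and the input. At each step: if the stack top is a terminal, match it against the current input token; if it is a non-terminal N, replace it with the RHS of M[N, lookahead] (the unique production whose predict set contains the lookahead).

Stack is shown with the top on the left.

Stack     Input        Action
-----------------------------
Y $       num , num $  output Y → L Y'
L Y' $    num , num $  output L → num
num Y' $  num , num $  match 'num'
Y' $      , num $      output Y' → , L Y'
, L Y' $  , num $      match ','
L Y' $    num $        output L → num
num Y' $  num $        match 'num'
Y' $      $            output Y' → ε
$         $            accept

The string is accepted.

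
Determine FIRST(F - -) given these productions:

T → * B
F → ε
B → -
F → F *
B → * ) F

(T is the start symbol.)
FIRST sets of the non-terminals involved (from the grammar, by fixed-point iteration):
  FIRST(F) = { '*', ε }

To compute FIRST(F - -), process the symbols left to right:
Symbol F is a non-terminal. Add FIRST(F) \ {ε} = { '*' }
F is nullable (ε ∈ FIRST(F)), continue to the next symbol.
Symbol - is a terminal. Add '-' and stop.
FIRST(F - -) = { '*', '-' }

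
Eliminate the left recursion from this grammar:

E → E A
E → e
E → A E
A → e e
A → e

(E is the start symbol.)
E is directly left-recursive. The standard transformation for
  A → A α₁ | ... | A α_m | β₁ | ... | β_n
is
  A  → β₁ A' | ... | β_n A'
  A' → α₁ A' | ... | α_m A' | ε

E → e becomes E → e E'
E → A E becomes E → A E E'
E → E A becomes E' → A E'
Add E' → ε

Productions for other non-terminals are unchanged:
  A → e e
  A → e

Resulting grammar:
E → e E'
E → A E E'
E' → A E'
E' → ε
A → e e
A → e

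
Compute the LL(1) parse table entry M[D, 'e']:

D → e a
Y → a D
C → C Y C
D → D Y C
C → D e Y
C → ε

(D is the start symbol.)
To find M[D, 'e'], we find productions for D where 'e' is in the predict set (PREDICT(N → α) = (FIRST(α) \ {ε}) ∪ (FOLLOW(N) if α ⇒* ε)).

Relevant sets:
  FIRST(D) = { 'e' }

D → e a: PREDICT = { 'e' }
  'e' is in predict set, so this production goes in M[D, 'e']
D → D Y C: PREDICT = { 'e' }
  'e' is in predict set, so this production goes in M[D, 'e']

M[D, 'e'] = D → e a, D → D Y C  (a multiply-defined cell — the grammar is not LL(1))

Answer: D → e a, D → D Y C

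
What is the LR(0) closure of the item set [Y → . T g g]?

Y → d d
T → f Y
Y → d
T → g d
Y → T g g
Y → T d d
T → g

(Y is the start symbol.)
{ [T → . f Y], [T → . g d], [T → . g], [Y → . T g g] }

Start with: [Y → . T g g]
  [Y → . T g g] has the dot before T: add [T → . f Y], [T → . g d], [T → . g]
No further items can be added.

CLOSURE = { [T → . f Y], [T → . g d], [T → . g], [Y → . T g g] }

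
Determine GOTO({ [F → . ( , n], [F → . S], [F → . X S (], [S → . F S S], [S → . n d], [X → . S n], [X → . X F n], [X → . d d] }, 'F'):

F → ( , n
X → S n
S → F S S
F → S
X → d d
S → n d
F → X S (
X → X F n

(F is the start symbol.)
GOTO(I, 'F') = CLOSURE({ [A → αX.β] : [A → α.Xβ] ∈ I, X = 'F' })

Items with dot before 'F', with the dot advanced:
  [S → . F S S] → [S → F . S S]
Closure of the advanced items:
  [S → F . S S] has the dot before S: add [S → . F S S], [S → . n d]
  [S → . F S S] has the dot before F: add [F → . ( , n], [F → . S], [F → . X S (]
  [F → . X S (] has the dot before X: add [X → . S n], [X → . d d], [X → . X F n]

GOTO = { [F → . ( , n], [F → . S], [F → . X S (], [S → . F S S], [S → . n d], [S → F . S S], [X → . S n], [X → . X F n], [X → . d d] }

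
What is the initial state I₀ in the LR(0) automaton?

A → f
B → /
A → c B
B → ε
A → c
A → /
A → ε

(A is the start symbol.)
{ [A → . /], [A → . c B], [A → . c], [A → . f], [A → .], [A' → . A] }

First, augment the grammar with A' → A
I₀ = CLOSURE({ [A' → . A] }):
  [A' → . A] has the dot before A: add [A → . f], [A → . c B], [A → . c], [A → . /], [A → .]
No further items can be added.

I₀ = { [A → . /], [A → . c B], [A → . c], [A → . f], [A → .], [A' → . A] }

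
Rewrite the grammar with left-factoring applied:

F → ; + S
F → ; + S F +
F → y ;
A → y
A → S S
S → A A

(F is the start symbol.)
Left-factoring transforms A → αβ₁ | αβ₂ into A → αA' and A' → β₁ | β₂
(α is the longest common prefix among the alternatives). Repeat until
no nonterminal has two alternatives with a common prefix.

Round 1: F has alternatives sharing prefix '; + S'. Introduce F': F → ; + S F'
  Add: F' → ε
  Add: F' → F +

No remaining common prefixes — done.

Resulting grammar:
F → ; + S F'
F' → ε
F' → F +
F → y ;
A → y
A → S S
S → A A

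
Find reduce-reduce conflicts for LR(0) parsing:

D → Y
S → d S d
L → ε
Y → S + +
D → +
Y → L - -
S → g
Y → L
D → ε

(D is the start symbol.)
A reduce-reduce conflict occurs when an LR(0) state has two complete items [A → α .] and [B → β .] — both call for a reduction, and with no lookahead the parser cannot choose between them.

Augment with D' → D and build the canonical LR(0) collection (I0 = CLOSURE({[D' → . D]}), then GOTO on every symbol after a dot until no new states appear). It has 14 states:
  I0: { [D → . +], [D → . Y], [D → .], [D' → . D], [L → .], [S → . d S d], [S → . g], [Y → . L - -], [Y → . L], [Y → . S + +] }  — shift, 2 reduces
  I1: { [D → + .] }  — reduce
  I2: { [D' → D .] }  — accept
  I3: { [Y → L . - -], [Y → L .] }  — shift, reduce
  I4: { [Y → S . + +] }  — shift
  I5: { [D → Y .] }  — reduce
  I6: { [S → . d S d], [S → . g], [S → d . S d] }  — shift
  I7: { [S → g .] }  — reduce
  I8: { [S → d S . d] }  — shift
  I9: { [S → d S d .] }  — reduce
  I10: { [Y → S + . +] }  — shift
  I11: { [Y → S + + .] }  — reduce
  I12: { [Y → L - . -] }  — shift
  I13: { [Y → L - - .] }  — reduce

I0 contains complete items [D → .], [L → .] — reduce-reduce conflict.

Answer: Yes — I0: [D → .] vs [L → .]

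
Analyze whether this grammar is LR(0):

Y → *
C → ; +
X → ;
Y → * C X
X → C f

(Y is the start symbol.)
No. Shift-reduce conflict between [Y → * .] and [C → . ; +]

A grammar is LR(0) if no state in the canonical LR(0) collection has:
  - both a shift item (dot before a terminal) and a complete item (shift-reduce conflict), or
  - two or more complete items (reduce-reduce conflict; the accept item [Y' → Y .] counts as a complete item here).

Augment with Y' → Y and build the canonical LR(0) collection (I0 = CLOSURE({[Y' → . Y]}), then GOTO on every symbol after a dot until no new states appear). It has 10 states:
  I0: { [Y → . * C X], [Y → . *], [Y' → . Y] }  — shift
  I1: { [C → . ; +], [Y → * . C X], [Y → * .] }  — shift, reduce
  I2: { [Y' → Y .] }  — accept
  I3: { [C → ; . +] }  — shift
  I4: { [C → . ; +], [X → . ;], [X → . C f], [Y → * C . X] }  — shift
  I5: { [C → ; . +], [X → ; .] }  — shift, reduce
  I6: { [X → C . f] }  — shift
  I7: { [Y → * C X .] }  — reduce
  I8: { [X → C f .] }  — reduce
  I9: { [C → ; + .] }  — reduce

Conflict in state I1:
  Shift-reduce conflict between [Y → * .] and [C → . ; +]
So the grammar is NOT LR(0).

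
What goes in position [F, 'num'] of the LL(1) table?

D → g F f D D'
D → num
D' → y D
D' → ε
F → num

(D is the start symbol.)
To find M[F, 'num'], we find productions for F where 'num' is in the predict set (PREDICT(N → α) = (FIRST(α) \ {ε}) ∪ (FOLLOW(N) if α ⇒* ε)).

F → num: PREDICT = { 'num' }
  'num' is in predict set, so this production goes in M[F, 'num']

M[F, 'num'] = F → num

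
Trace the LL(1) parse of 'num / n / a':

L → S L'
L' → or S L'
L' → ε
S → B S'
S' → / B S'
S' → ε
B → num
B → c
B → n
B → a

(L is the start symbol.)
LL(1) parsing maintains a stack (initially the start symbol over $) and the input. At each step: if the stack top is a terminal, match it against the current input token; if it is a non-terminal N, replace it with the RHS of M[N, lookahead] (the unique production whose predict set contains the lookahead).

Stack is shown with the top on the left.

Stack        Input          Action
----------------------------------
L $          num / n / a $  output L → S L'
S L' $       num / n / a $  output S → B S'
B S' L' $    num / n / a $  output B → num
num S' L' $  num / n / a $  match 'num'
S' L' $      / n / a $      output S' → / B S'
/ B S' L' $  / n / a $      match '/'
B S' L' $    n / a $        output B → n
n S' L' $    n / a $        match 'n'
S' L' $      / a $          output S' → / B S'
/ B S' L' $  / a $          match '/'
B S' L' $    a $            output B → a
a S' L' $    a $            match 'a'
S' L' $      $              output S' → ε
L' $         $              output L' → ε
$            $              accept

The string is accepted.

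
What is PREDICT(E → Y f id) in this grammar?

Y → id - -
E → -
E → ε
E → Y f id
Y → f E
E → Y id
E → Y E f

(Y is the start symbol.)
{ 'f', 'id' }

PREDICT(E → Y f id) = (FIRST(RHS) \ {ε}) ∪ (FOLLOW(E) if ε ∈ FIRST(RHS), i.e. RHS ⇒* ε)
FIRST(Y) = { 'f', 'id' }
FIRST(Y f id) = { 'f', 'id' }
ε ∉ FIRST(Y f id), so FOLLOW(E) is not added.
PREDICT(E → Y f id) = { 'f', 'id' }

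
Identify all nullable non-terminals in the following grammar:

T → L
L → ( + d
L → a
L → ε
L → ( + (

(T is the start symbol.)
{ 'L', 'T' }

ε-productions: L → ε
So L is immediately nullable.
T → L: every symbol on the right is nullable, so T is nullable too.
Every non-terminal is now nullable.
Nullable = { 'L', 'T' }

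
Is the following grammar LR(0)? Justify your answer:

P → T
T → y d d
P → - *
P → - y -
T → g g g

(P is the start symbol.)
Yes, the grammar is LR(0)

A grammar is LR(0) if no state in the canonical LR(0) collection has:
  - both a shift item (dot before a terminal) and a complete item (shift-reduce conflict), or
  - two or more complete items (reduce-reduce conflict; the accept item [P' → P .] counts as a complete item here).

Augment with P' → P and build the canonical LR(0) collection (I0 = CLOSURE({[P' → . P]}), then GOTO on every symbol after a dot until no new states appear). It has 13 states:
  I0: { [P → . - *], [P → . - y -], [P → . T], [P' → . P], [T → . g g g], [T → . y d d] }  — shift
  I1: { [P → - . *], [P → - . y -] }  — shift
  I2: { [P' → P .] }  — accept
  I3: { [P → T .] }  — reduce
  I4: { [T → g . g g] }  — shift
  I5: { [T → y . d d] }  — shift
  I6: { [T → y d . d] }  — shift
  I7: { [T → y d d .] }  — reduce
  I8: { [T → g g . g] }  — shift
  I9: { [T → g g g .] }  — reduce
  I10: { [P → - * .] }  — reduce
  I11: { [P → - y . -] }  — shift
  I12: { [P → - y - .] }  — reduce

Every state is either a pure shift/goto state or contains exactly one complete item and nothing to shift — no conflicts. The grammar is LR(0).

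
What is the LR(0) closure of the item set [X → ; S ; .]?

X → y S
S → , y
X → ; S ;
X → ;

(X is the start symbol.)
{ [X → ; S ; .] }

To compute CLOSURE, for each item [A → α.Bβ] where B is a non-terminal, add [B → .γ] for all productions B → γ; repeat for the newly added items until nothing changes.

Start with: [X → ; S ; .]
The dot is at the end, so nothing is added.

CLOSURE = { [X → ; S ; .] }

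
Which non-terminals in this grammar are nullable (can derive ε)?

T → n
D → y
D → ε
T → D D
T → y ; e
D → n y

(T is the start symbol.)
{ 'D', 'T' }

A non-terminal is nullable if it can derive ε (the empty string): either it has an ε-production, or it has a production whose right-hand side consists entirely of nullable non-terminals.

ε-productions: D → ε
So D is immediately nullable.
T → D D: every symbol on the right is nullable, so T is nullable too.
Every non-terminal is now nullable.
Nullable = { 'D', 'T' }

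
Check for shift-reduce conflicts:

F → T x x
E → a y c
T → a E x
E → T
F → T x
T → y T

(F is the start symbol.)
Yes — I12: [F → T x .] vs [F → T x . x]

A shift-reduce conflict occurs when an LR(0) state has both:
  - a complete (reduce) item [A → α .] (dot at the end), and
  - a shift item [B → β . c γ] (dot before a terminal).

Augment with F' → F and build the canonical LR(0) collection (I0 = CLOSURE({[F' → . F]}), then GOTO on every symbol after a dot until no new states appear). It has 14 states:
  I0: { [F → . T x x], [F → . T x], [F' → . F], [T → . a E x], [T → . y T] }  — shift
  I1: { [F' → F .] }  — accept
  I2: { [F → T . x x], [F → T . x] }  — shift
  I3: { [E → . T], [E → . a y c], [T → . a E x], [T → . y T], [T → a . E x] }  — shift
  I4: { [T → . a E x], [T → . y T], [T → y . T] }  — shift
  I5: { [T → y T .] }  — reduce
  I6: { [T → a E . x] }  — shift
  I7: { [E → T .] }  — reduce
  I8: { [E → . T], [E → . a y c], [E → a . y c], [T → . a E x], [T → . y T], [T → a . E x] }  — shift
  I9: { [E → a y . c], [T → . a E x], [T → . y T], [T → y . T] }  — shift
  I10: { [E → a y c .] }  — reduce
  I11: { [T → a E x .] }  — reduce
  I12: { [F → T x . x], [F → T x .] }  — shift, reduce
  I13: { [F → T x x .] }  — reduce

I12 contains reduce item [F → T x .] and shift item [F → T x . x] — shift-reduce conflict.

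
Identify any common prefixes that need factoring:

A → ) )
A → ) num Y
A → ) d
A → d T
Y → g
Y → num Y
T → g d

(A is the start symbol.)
Left-factoring is needed when two productions for the same non-terminal
share a common prefix on the right-hand side.

Productions for A:
  A → ) )
  A → ) num Y
  A → ) d
  A → d T
Productions for Y:
  Y → g
  Y → num Y

Found common prefix ')' in productions for A

Answer: Yes, A has productions with common prefix ')'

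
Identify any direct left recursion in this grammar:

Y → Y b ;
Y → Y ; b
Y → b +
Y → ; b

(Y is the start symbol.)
Yes, Y is left-recursive

Y → Y b ;: LEFT RECURSIVE (starts with Y)
Y → Y ; b: LEFT RECURSIVE (starts with Y)
Y → b +: starts with b
Y → ; b: starts with ';'

The grammar has direct left recursion on: Y.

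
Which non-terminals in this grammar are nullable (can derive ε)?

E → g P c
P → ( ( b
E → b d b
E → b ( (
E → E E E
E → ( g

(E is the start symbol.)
None

A non-terminal is nullable if it can derive ε (the empty string): either it has an ε-production, or it has a production whose right-hand side consists entirely of nullable non-terminals.

There are no ε-productions, so no non-terminal can derive ε.
No non-terminals are nullable.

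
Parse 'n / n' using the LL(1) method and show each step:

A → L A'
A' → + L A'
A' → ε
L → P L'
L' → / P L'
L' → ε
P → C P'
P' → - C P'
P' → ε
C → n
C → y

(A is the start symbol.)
LL(1) parsing maintains a stack (initially the start symbol over $) and the input. At each step: if the stack top is a terminal, match it against the current input token; if it is a non-terminal N, replace it with the RHS of M[N, lookahead] (the unique production whose predict set contains the lookahead).

Stack is shown with the top on the left.

Stack         Input    Action
-----------------------------
A $           n / n $  output A → L A'
L A' $        n / n $  output L → P L'
P L' A' $     n / n $  output P → C P'
C P' L' A' $  n / n $  output C → n
n P' L' A' $  n / n $  match 'n'
P' L' A' $    / n $    output P' → ε
L' A' $       / n $    output L' → / P L'
/ P L' A' $   / n $    match '/'
P L' A' $     n $      output P → C P'
C P' L' A' $  n $      output C → n
n P' L' A' $  n $      match 'n'
P' L' A' $    $        output P' → ε
L' A' $       $        output L' → ε
A' $          $        output A' → ε
$             $        accept

The string is accepted.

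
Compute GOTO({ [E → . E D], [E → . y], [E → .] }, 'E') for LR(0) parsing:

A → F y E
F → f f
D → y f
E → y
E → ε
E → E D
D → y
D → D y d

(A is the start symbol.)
{ [D → . D y d], [D → . y f], [D → . y], [E → E . D] }

GOTO(I, 'E') = CLOSURE({ [A → αX.β] : [A → α.Xβ] ∈ I, X = 'E' })

Items with dot before 'E', with the dot advanced:
  [E → . E D] → [E → E . D]
Closure of the advanced items:
  [E → E . D] has the dot before D: add [D → . y f], [D → . y], [D → . D y d]

GOTO = { [D → . D y d], [D → . y f], [D → . y], [E → E . D] }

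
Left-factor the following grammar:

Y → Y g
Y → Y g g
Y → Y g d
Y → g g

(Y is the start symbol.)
Left-factoring transforms A → αβ₁ | αβ₂ into A → αA' and A' → β₁ | β₂
(α is the longest common prefix among the alternatives). Repeat until
no nonterminal has two alternatives with a common prefix.

Round 1: Y has alternatives sharing prefix 'Y g'. Introduce Y': Y → Y g Y'
  Add: Y' → ε
  Add: Y' → g
  Add: Y' → d

No remaining common prefixes — done.

Resulting grammar:
Y → Y g Y'
Y' → ε
Y' → g
Y' → d
Y → g g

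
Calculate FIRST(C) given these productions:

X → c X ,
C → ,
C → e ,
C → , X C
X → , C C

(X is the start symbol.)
From C → ,:
  - ',' is a terminal: add ',' and stop
From C → e ,:
  - e is a terminal: add 'e' and stop
From C → , X C:
  - ',' is a terminal: add ',' and stop

Collecting: FIRST(C) = { ',', 'e' }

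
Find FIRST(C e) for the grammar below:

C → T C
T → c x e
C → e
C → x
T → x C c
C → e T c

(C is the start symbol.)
FIRST sets of the non-terminals involved (from the grammar, by fixed-point iteration):
  FIRST(C) = { 'c', 'e', 'x' }

To compute FIRST(C e), process the symbols left to right:
Symbol C is a non-terminal. Add FIRST(C) \ {ε} = { 'c', 'e', 'x' }
C is not nullable (ε ∉ FIRST(C)), so stop here.
FIRST(C e) = { 'c', 'e', 'x' }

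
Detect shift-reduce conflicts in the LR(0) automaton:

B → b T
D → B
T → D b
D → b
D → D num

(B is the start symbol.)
Yes — I6: [D → b .] vs [B → . b T]

A shift-reduce conflict occurs when an LR(0) state has both:
  - a complete (reduce) item [A → α .] (dot at the end), and
  - a shift item [B → β . c γ] (dot before a terminal).

Augment with B' → B and build the canonical LR(0) collection (I0 = CLOSURE({[B' → . B]}), then GOTO on every symbol after a dot until no new states appear). It has 9 states:
  I0: { [B → . b T], [B' → . B] }  — shift
  I1: { [B' → B .] }  — accept
  I2: { [B → . b T], [B → b . T], [D → . B], [D → . D num], [D → . b], [T → . D b] }  — shift
  I3: { [D → B .] }  — reduce
  I4: { [D → D . num], [T → D . b] }  — shift
  I5: { [B → b T .] }  — reduce
  I6: { [B → . b T], [B → b . T], [D → . B], [D → . D num], [D → . b], [D → b .], [T → . D b] }  — shift, reduce
  I7: { [T → D b .] }  — reduce
  I8: { [D → D num .] }  — reduce

I6 contains reduce item [D → b .] and shift items [B → . b T], [D → . b] — shift-reduce conflict.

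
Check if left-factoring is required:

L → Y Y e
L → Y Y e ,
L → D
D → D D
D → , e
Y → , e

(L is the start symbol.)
Yes, L has productions with common prefix 'Y Y e'

Left-factoring is needed when two productions for the same non-terminal
share a common prefix on the right-hand side.

Productions for L:
  L → Y Y e
  L → Y Y e ,
  L → D
Productions for D:
  D → D D
  D → , e

Found common prefix 'Y Y e' in productions for L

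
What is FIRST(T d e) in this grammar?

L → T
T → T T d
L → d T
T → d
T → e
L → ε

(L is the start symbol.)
FIRST sets of the non-terminals involved (from the grammar, by fixed-point iteration):
  FIRST(T) = { 'd', 'e' }

To compute FIRST(T d e), process the symbols left to right:
Symbol T is a non-terminal. Add FIRST(T) \ {ε} = { 'd', 'e' }
T is not nullable (ε ∉ FIRST(T)), so stop here.
FIRST(T d e) = { 'd', 'e' }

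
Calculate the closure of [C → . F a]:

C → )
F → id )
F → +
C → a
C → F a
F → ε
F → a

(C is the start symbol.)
To compute CLOSURE, for each item [A → α.Bβ] where B is a non-terminal, add [B → .γ] for all productions B → γ; repeat for the newly added items until nothing changes.

Start with: [C → . F a]
  [C → . F a] has the dot before F: add [F → . id )], [F → . +], [F → .], [F → . a]
No further items can be added.

CLOSURE = { [C → . F a], [F → . +], [F → . a], [F → . id )], [F → .] }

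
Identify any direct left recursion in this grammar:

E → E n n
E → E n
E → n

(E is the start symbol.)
E → E n n: LEFT RECURSIVE (starts with E)
E → E n: LEFT RECURSIVE (starts with E)
E → n: starts with n

The grammar has direct left recursion on: E.

Answer: Yes, E is left-recursive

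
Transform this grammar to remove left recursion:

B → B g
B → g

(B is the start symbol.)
B → g B'
B' → g B'
B' → ε

B is directly left-recursive. The standard transformation for
  A → A α₁ | ... | A α_m | β₁ | ... | β_n
is
  A  → β₁ A' | ... | β_n A'
  A' → α₁ A' | ... | α_m A' | ε

B → g becomes B → g B'
B → B g becomes B' → g B'
Add B' → ε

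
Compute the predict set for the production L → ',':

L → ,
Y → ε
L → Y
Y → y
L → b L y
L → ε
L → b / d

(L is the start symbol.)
{ ',' }

PREDICT(L → ',') = (FIRST(RHS) \ {ε}) ∪ (FOLLOW(L) if ε ∈ FIRST(RHS), i.e. RHS ⇒* ε)
FIRST(',') = { ',' }
ε ∉ FIRST(','), so FOLLOW(L) is not added.
PREDICT(L → ',') = { ',' }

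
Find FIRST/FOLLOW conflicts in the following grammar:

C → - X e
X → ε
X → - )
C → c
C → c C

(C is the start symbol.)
A FIRST/FOLLOW conflict occurs when a non-terminal N has a nullable alternative N → β (β ⇒* ε) and another alternative N → α with FIRST(α) ∩ FOLLOW(N) ≠ ∅: on such a lookahead the parser cannot decide between expanding α and letting N vanish via β.

Nullable non-terminals: X.

X: nullable alternative(s) X → ε; FOLLOW(X) = { 'e' }
  X → ε: FIRST \ {ε} = { } — this is the only nullable alternative, skip
  X → - ): FIRST \ {ε} = { '-' } — disjoint from FOLLOW(X)

C has no nullable alternative, so no FIRST/FOLLOW check is needed there.

No FIRST/FOLLOW conflicts found.

Answer: No FIRST/FOLLOW conflicts.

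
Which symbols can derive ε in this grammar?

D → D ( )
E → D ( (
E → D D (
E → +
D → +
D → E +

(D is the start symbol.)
None

There are no ε-productions, so no non-terminal can derive ε.
No non-terminals are nullable.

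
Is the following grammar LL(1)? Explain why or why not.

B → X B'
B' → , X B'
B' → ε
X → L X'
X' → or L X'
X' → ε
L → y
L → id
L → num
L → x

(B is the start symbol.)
Yes, the grammar is LL(1).

A grammar is LL(1) if for each non-terminal N with multiple productions, the predict sets of those productions are pairwise disjoint, where PREDICT(N → α) = (FIRST(α) \ {ε}) ∪ (FOLLOW(N) if α ⇒* ε).

Relevant sets:
  FOLLOW(B') = { $ }
  FOLLOW(X') = { $, ',' }

For B':
  PREDICT(B' → ',' X B') = { ',' }
  PREDICT(B' → ε) = { $ }
For X':
  PREDICT(X' → or L X') = { 'or' }
  PREDICT(X' → ε) = { $, ',' }
For L:
  PREDICT(L → y) = { 'y' }
  PREDICT(L → id) = { 'id' }
  PREDICT(L → num) = { 'num' }
  PREDICT(L → x) = { 'x' }
B, X have a single production, so nothing to check there.

All predict sets are disjoint. The grammar IS LL(1).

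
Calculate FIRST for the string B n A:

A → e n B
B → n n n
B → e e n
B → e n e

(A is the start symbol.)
{ 'e', 'n' }

FIRST sets of the non-terminals involved (from the grammar, by fixed-point iteration):
  FIRST(B) = { 'e', 'n' }

To compute FIRST(B n A), process the symbols left to right:
Symbol B is a non-terminal. Add FIRST(B) \ {ε} = { 'e', 'n' }
B is not nullable (ε ∉ FIRST(B)), so stop here.
FIRST(B n A) = { 'e', 'n' }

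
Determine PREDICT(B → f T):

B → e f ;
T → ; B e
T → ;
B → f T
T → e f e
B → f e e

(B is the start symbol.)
{ 'f' }

PREDICT(B → f T) = (FIRST(RHS) \ {ε}) ∪ (FOLLOW(B) if ε ∈ FIRST(RHS), i.e. RHS ⇒* ε)
FIRST(f T) = { 'f' }
ε ∉ FIRST(f T), so FOLLOW(B) is not added.
PREDICT(B → f T) = { 'f' }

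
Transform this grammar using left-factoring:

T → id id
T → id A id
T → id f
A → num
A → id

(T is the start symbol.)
T → id T'
T' → id
T' → A id
T' → f
A → num
A → id

Left-factoring transforms A → αβ₁ | αβ₂ into A → αA' and A' → β₁ | β₂
(α is the longest common prefix among the alternatives). Repeat until
no nonterminal has two alternatives with a common prefix.

Round 1: T has alternatives sharing prefix 'id'. Introduce T': T → id T'
  Add: T' → id
  Add: T' → A id
  Add: T' → f

No remaining common prefixes — done.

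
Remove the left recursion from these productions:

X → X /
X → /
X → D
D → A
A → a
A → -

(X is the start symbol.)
X → / X'
X → D X'
X' → / X'
X' → ε
D → A
A → a
A → -

X is directly left-recursive. The standard transformation for
  A → A α₁ | ... | A α_m | β₁ | ... | β_n
is
  A  → β₁ A' | ... | β_n A'
  A' → α₁ A' | ... | α_m A' | ε

X → / becomes X → / X'
X → D becomes X → D X'
X → X / becomes X' → / X'
Add X' → ε

Productions for other non-terminals are unchanged:
  D → A
  A → a
  A → -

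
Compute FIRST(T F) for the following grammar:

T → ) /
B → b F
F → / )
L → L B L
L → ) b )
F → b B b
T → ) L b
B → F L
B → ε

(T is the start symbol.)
{ ')' }

FIRST sets of the non-terminals involved (from the grammar, by fixed-point iteration):
  FIRST(T) = { ')' }

To compute FIRST(T F), process the symbols left to right:
Symbol T is a non-terminal. Add FIRST(T) \ {ε} = { ')' }
T is not nullable (ε ∉ FIRST(T)), so stop here.
FIRST(T F) = { ')' }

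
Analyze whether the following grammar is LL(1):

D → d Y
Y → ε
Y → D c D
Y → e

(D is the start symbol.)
Yes, the grammar is LL(1).

A grammar is LL(1) if for each non-terminal N with multiple productions, the predict sets of those productions are pairwise disjoint, where PREDICT(N → α) = (FIRST(α) \ {ε}) ∪ (FOLLOW(N) if α ⇒* ε).

Relevant sets:
  FIRST(D) = { 'd' }
  FOLLOW(Y) = { $, 'c' }

For Y:
  PREDICT(Y → ε) = { $, 'c' }
  PREDICT(Y → D c D) = { 'd' }
  PREDICT(Y → e) = { 'e' }
D has a single production, so nothing to check there.

All predict sets are disjoint. The grammar IS LL(1).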